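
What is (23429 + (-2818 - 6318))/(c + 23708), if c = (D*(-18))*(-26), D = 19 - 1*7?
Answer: 14293/29324 ≈ 0.48742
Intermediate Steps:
D = 12 (D = 19 - 7 = 12)
c = 5616 (c = (12*(-18))*(-26) = -216*(-26) = 5616)
(23429 + (-2818 - 6318))/(c + 23708) = (23429 + (-2818 - 6318))/(5616 + 23708) = (23429 - 9136)/29324 = 14293*(1/29324) = 14293/29324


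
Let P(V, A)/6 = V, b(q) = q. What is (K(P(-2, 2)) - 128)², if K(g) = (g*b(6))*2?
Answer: 73984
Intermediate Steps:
P(V, A) = 6*V
K(g) = 12*g (K(g) = (g*6)*2 = (6*g)*2 = 12*g)
(K(P(-2, 2)) - 128)² = (12*(6*(-2)) - 128)² = (12*(-12) - 128)² = (-144 - 128)² = (-272)² = 73984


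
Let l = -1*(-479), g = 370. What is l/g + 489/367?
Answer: 356723/135790 ≈ 2.6270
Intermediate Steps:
l = 479
l/g + 489/367 = 479/370 + 489/367 = 356723/135790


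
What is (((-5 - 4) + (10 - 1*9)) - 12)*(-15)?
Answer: 300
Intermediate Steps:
(((-5 - 4) + (10 - 1*9)) - 12)*(-15) = ((-9 + (10 - 9)) - 12)*(-15) = ((-9 + 1) - 12)*(-15) = (-8 - 12)*(-15) = -20*(-15) = 300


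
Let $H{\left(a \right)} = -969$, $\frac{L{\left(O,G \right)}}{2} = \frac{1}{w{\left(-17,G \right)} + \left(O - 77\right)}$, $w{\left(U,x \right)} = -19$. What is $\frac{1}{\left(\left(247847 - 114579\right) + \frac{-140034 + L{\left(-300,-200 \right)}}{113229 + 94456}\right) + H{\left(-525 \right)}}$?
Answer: $\frac{41121630}{5440322800637} \approx 7.5587 \cdot 10^{-6}$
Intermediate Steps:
$L{\left(O,G \right)} = \frac{2}{-96 + O}$ ($L{\left(O,G \right)} = \frac{2}{-19 + \left(O - 77\right)} = \frac{2}{-19 + \left(-77 + O\right)} = \frac{2}{-96 + O}$)
$\frac{1}{\left(\left(247847 - 114579\right) + \frac{-140034 + L{\left(-300,-200 \right)}}{113229 + 94456}\right) + H{\left(-525 \right)}} = \frac{1}{\left(\left(247847 - 114579\right) + \frac{-140034 + \frac{2}{-96 - 300}}{113229 + 94456}\right) - 969} = \frac{1}{\left(133268 + \frac{-140034 + \frac{2}{-396}}{207685}\right) - 969} = \frac{1}{\left(133268 + \left(-140034 + 2 \left(- \frac{1}{396}\right)\right) \frac{1}{207685}\right) - 969} = \frac{1}{\left(133268 + \left(-140034 - \frac{1}{198}\right) \frac{1}{207685}\right) - 969} = \frac{1}{\left(133268 - \frac{27726733}{41121630}\right) - 969} = \frac{1}{\frac{5480169660107}{41121630} - 969} = \frac{1}{\frac{5440322800637}{41121630}} = \frac{41121630}{5440322800637}$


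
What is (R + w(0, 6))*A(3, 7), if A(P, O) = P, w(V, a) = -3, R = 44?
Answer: 123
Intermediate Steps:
(R + w(0, 6))*A(3, 7) = (44 - 3)*3 = 41*3 = 123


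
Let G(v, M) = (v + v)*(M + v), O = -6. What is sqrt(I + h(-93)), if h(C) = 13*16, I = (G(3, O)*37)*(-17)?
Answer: sqrt(11530) ≈ 107.38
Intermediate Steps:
G(v, M) = 2*v*(M + v) (G(v, M) = (2*v)*(M + v) = 2*v*(M + v))
I = 11322 (I = ((2*3*(-6 + 3))*37)*(-17) = ((2*3*(-3))*37)*(-17) = -18*37*(-17) = -666*(-17) = 11322)
h(C) = 208
sqrt(I + h(-93)) = sqrt(11322 + 208) = sqrt(11530)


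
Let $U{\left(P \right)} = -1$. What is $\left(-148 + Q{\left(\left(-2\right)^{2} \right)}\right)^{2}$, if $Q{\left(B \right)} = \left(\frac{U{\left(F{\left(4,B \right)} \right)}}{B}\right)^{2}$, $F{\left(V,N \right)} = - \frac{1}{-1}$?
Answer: $\frac{5602689}{256} \approx 21886.0$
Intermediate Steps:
$F{\left(V,N \right)} = 1$ ($F{\left(V,N \right)} = \left(-1\right) \left(-1\right) = 1$)
$Q{\left(B \right)} = \frac{1}{B^{2}}$ ($Q{\left(B \right)} = \left(- \frac{1}{B}\right)^{2} = \frac{1}{B^{2}}$)
$\left(-148 + Q{\left(\left(-2\right)^{2} \right)}\right)^{2} = \left(-148 + \frac{1}{16}\right)^{2} = \left(- \frac{2367}{16}\right)^{2} = \frac{5602689}{256}$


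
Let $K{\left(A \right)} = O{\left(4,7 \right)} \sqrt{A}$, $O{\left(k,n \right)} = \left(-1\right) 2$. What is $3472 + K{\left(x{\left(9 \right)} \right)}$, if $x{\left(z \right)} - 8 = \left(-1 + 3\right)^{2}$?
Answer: $3472 - 4 \sqrt{3} \approx 3465.1$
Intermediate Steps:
$x{\left(z \right)} = 12$ ($x{\left(z \right)} = 8 + \left(-1 + 3\right)^{2} = 8 + 2^{2} = 8 + 4 = 12$)
$O{\left(k,n \right)} = -2$
$K{\left(A \right)} = - 2 \sqrt{A}$
$3472 + K{\left(x{\left(9 \right)} \right)} = 3472 - 2 \sqrt{12} = 3472 - 2 \cdot 2 \sqrt{3} = 3472 - 4 \sqrt{3}$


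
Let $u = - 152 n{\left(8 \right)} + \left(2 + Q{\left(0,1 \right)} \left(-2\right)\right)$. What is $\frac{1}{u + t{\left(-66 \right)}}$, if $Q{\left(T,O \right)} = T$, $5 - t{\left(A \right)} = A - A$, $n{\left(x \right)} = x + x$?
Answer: $- \frac{1}{2425} \approx -0.00041237$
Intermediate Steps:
$n{\left(x \right)} = 2 x$
$t{\left(A \right)} = 5$ ($t{\left(A \right)} = 5 - \left(A - A\right) = 5 - 0 = 5 + 0 = 5$)
$u = -2430$ ($u = - 152 \cdot 2 \cdot 8 + \left(2 + 0 \left(-2\right)\right) = \left(-152\right) 16 + \left(2 + 0\right) = -2432 + 2 = -2430$)
$\frac{1}{u + t{\left(-66 \right)}} = \frac{1}{-2430 + 5} = \frac{1}{-2425} = - \frac{1}{2425}$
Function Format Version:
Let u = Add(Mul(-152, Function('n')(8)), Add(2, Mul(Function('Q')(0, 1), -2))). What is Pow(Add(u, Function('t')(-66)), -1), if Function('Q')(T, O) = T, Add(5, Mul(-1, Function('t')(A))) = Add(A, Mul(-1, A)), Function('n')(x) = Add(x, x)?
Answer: Rational(-1, 2425) ≈ -0.00041237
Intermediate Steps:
Function('n')(x) = Mul(2, x)
Function('t')(A) = 5 (Function('t')(A) = Add(5, Mul(-1, Add(A, Mul(-1, A)))) = Add(5, Mul(-1, 0)) = Add(5, 0) = 5)
u = -2430 (u = Add(Mul(-152, Mul(2, 8)), Add(2, Mul(0, -2))) = Add(Mul(-152, 16), Add(2, 0)) = Add(-2432, 2) = -2430)
Pow(Add(u, Function('t')(-66)), -1) = Pow(Add(-2430, 5), -1) = Pow(-2425, -1) = Rational(-1, 2425)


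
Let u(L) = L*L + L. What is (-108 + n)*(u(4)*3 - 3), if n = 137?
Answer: 1653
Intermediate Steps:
u(L) = L + L² (u(L) = L² + L = L + L²)
(-108 + n)*(u(4)*3 - 3) = (-108 + 137)*((4*(1 + 4))*3 - 3) = 29*((4*5)*3 - 3) = 29*(20*3 - 3) = 29*(60 - 3) = 29*57 = 1653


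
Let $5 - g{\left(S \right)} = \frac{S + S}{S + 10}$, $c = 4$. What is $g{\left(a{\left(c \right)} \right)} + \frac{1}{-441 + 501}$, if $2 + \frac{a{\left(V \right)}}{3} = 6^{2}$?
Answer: $\frac{671}{210} \approx 3.1952$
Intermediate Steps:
$a{\left(V \right)} = 102$ ($a{\left(V \right)} = -6 + 3 \cdot 6^{2} = -6 + 3 \cdot 36 = -6 + 108 = 102$)
$g{\left(S \right)} = 5 - \frac{2 S}{10 + S}$ ($g{\left(S \right)} = 5 - \frac{S + S}{S + 10} = 5 - \frac{2 S}{10 + S}$)
$g{\left(a{\left(c \right)} \right)} + \frac{1}{-441 + 501} = \frac{50 + 3 \cdot 102}{10 + 102} + \frac{1}{-441 + 501} = \frac{50 + 306}{112} + \frac{1}{60} = \frac{1}{112} \cdot 356 + \frac{1}{60} = \frac{89}{28} + \frac{1}{60} = \frac{671}{210}$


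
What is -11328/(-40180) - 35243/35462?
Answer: -36226793/50887970 ≈ -0.71189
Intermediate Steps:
-11328/(-40180) - 35243/35462 = -11328*(-1/40180) - 35243*1/35462 = 2832/10045 - 35243/35462 = -36226793/50887970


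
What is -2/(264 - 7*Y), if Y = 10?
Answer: -1/97 ≈ -0.010309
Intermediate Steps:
-2/(264 - 7*Y) = -2/(264 - 7*10) = -2/(264 - 70) = -2/194 = (1/194)*(-2) = -1/97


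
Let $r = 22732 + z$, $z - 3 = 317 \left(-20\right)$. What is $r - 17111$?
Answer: $-716$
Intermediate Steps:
$z = -6337$ ($z = 3 + 317 \left(-20\right) = 3 - 6340 = -6337$)
$r = 16395$ ($r = 22732 - 6337 = 16395$)
$r - 17111 = 16395 - 17111 = -716$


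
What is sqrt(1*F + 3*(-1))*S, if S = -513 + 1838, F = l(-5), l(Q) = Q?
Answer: 2650*I*sqrt(2) ≈ 3747.7*I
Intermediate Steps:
F = -5
S = 1325
sqrt(1*F + 3*(-1))*S = sqrt(1*(-5) + 3*(-1))*1325 = sqrt(-5 - 3)*1325 = sqrt(-8)*1325 = (2*I*sqrt(2))*1325 = 2650*I*sqrt(2)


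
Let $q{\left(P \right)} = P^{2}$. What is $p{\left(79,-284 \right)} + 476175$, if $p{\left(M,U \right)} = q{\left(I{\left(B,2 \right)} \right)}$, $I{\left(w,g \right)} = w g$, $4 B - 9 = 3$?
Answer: $476211$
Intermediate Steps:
$B = 3$ ($B = \frac{9}{4} + \frac{1}{4} \cdot 3 = \frac{9}{4} + \frac{3}{4} = 3$)
$I{\left(w,g \right)} = g w$
$p{\left(M,U \right)} = 36$ ($p{\left(M,U \right)} = \left(2 \cdot 3\right)^{2} = 6^{2} = 36$)
$p{\left(79,-284 \right)} + 476175 = 36 + 476175 = 476211$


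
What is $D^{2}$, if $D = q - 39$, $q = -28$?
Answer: $4489$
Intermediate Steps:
$D = -67$ ($D = -28 - 39 = -67$)
$D^{2} = \left(-67\right)^{2} = 4489$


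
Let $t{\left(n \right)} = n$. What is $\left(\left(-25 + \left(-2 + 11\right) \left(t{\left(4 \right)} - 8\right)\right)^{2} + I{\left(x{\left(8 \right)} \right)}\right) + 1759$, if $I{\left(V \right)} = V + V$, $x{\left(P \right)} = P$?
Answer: $5496$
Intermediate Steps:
$I{\left(V \right)} = 2 V$
$\left(\left(-25 + \left(-2 + 11\right) \left(t{\left(4 \right)} - 8\right)\right)^{2} + I{\left(x{\left(8 \right)} \right)}\right) + 1759 = \left(\left(-25 + \left(-2 + 11\right) \left(4 - 8\right)\right)^{2} + 2 \cdot 8\right) + 1759 = \left(\left(-25 + 9 \left(-4\right)\right)^{2} + 16\right) + 1759 = \left(\left(-25 - 36\right)^{2} + 16\right) + 1759 = \left(\left(-61\right)^{2} + 16\right) + 1759 = \left(3721 + 16\right) + 1759 = 3737 + 1759 = 5496$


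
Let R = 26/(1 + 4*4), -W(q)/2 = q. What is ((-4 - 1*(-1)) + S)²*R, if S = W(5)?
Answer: 4394/17 ≈ 258.47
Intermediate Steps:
W(q) = -2*q
S = -10 (S = -2*5 = -10)
R = 26/17 (R = 26/(1 + 16) = 26/17 ≈ 1.5294)
((-4 - 1*(-1)) + S)²*R = ((-4 - 1*(-1)) - 10)²*(26/17) = ((-4 + 1) - 10)²*(26/17) = (-3 - 10)²*(26/17) = (-13)²*(26/17) = 169*(26/17) = 4394/17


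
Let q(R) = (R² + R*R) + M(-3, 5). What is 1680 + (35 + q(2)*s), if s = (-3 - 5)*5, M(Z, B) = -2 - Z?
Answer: 1355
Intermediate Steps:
q(R) = 1 + 2*R² (q(R) = (R² + R*R) + (-2 - 1*(-3)) = (R² + R²) + (-2 + 3) = 2*R² + 1 = 1 + 2*R²)
s = -40 (s = -8*5 = -40)
1680 + (35 + q(2)*s) = 1680 + (35 + (1 + 2*2²)*(-40)) = 1680 + (35 + (1 + 2*4)*(-40)) = 1680 + (35 + (1 + 8)*(-40)) = 1680 + (35 + 9*(-40)) = 1680 + (35 - 360) = 1680 - 325 = 1355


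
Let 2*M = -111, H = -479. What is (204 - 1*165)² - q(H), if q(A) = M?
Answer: 3153/2 ≈ 1576.5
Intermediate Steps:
M = -111/2 (M = (½)*(-111) = -111/2 ≈ -55.500)
q(A) = -111/2
(204 - 1*165)² - q(H) = (204 - 1*165)² - 1*(-111/2) = (204 - 165)² + 111/2 = 39² + 111/2 = 1521 + 111/2 = 3153/2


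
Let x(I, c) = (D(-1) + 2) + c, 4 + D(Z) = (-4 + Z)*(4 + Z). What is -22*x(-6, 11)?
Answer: 132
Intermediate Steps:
D(Z) = -4 + (-4 + Z)*(4 + Z)
x(I, c) = -17 + c (x(I, c) = ((-20 + (-1)**2) + 2) + c = ((-20 + 1) + 2) + c = (-19 + 2) + c = -17 + c)
-22*x(-6, 11) = -22*(-17 + 11) = -22*(-6) = 132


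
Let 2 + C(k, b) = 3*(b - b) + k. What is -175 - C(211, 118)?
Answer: -384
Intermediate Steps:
C(k, b) = -2 + k (C(k, b) = -2 + (3*(b - b) + k) = -2 + (3*0 + k) = -2 + (0 + k) = -2 + k)
-175 - C(211, 118) = -175 - (-2 + 211) = -175 - 1*209 = -175 - 209 = -384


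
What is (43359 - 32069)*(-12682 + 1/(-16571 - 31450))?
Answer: -6875636226670/48021 ≈ -1.4318e+8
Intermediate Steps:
(43359 - 32069)*(-12682 + 1/(-16571 - 31450)) = 11290*(-12682 + 1/(-48021)) = 11290*(-12682 - 1/48021) = 11290*(-609002323/48021) = -6875636226670/48021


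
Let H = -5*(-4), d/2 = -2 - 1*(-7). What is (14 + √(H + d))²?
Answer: (14 + √30)² ≈ 379.36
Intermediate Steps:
d = 10 (d = 2*(-2 - 1*(-7)) = 2*(-2 + 7) = 2*5 = 10)
H = 20
(14 + √(H + d))² = (14 + √(20 + 10))² = (14 + √30)²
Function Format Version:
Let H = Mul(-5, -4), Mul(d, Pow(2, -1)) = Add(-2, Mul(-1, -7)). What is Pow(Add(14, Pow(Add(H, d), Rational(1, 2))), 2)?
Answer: Pow(Add(14, Pow(30, Rational(1, 2))), 2) ≈ 379.36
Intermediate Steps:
d = 10 (d = Mul(2, Add(-2, Mul(-1, -7))) = Mul(2, Add(-2, 7)) = Mul(2, 5) = 10)
H = 20
Pow(Add(14, Pow(Add(H, d), Rational(1, 2))), 2) = Pow(Add(14, Pow(Add(20, 10), Rational(1, 2))), 2) = Pow(Add(14, Pow(30, Rational(1, 2))), 2)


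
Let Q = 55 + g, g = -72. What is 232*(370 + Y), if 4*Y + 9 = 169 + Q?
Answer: 94134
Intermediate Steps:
Q = -17 (Q = 55 - 72 = -17)
Y = 143/4 (Y = -9/4 + (169 - 17)/4 = -9/4 + (1/4)*152 = -9/4 + 38 = 143/4 ≈ 35.750)
232*(370 + Y) = 232*(370 + 143/4) = 232*(1623/4) = 94134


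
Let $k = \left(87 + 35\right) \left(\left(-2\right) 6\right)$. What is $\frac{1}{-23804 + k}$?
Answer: $- \frac{1}{25268} \approx -3.9576 \cdot 10^{-5}$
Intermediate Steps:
$k = -1464$ ($k = 122 \left(-12\right) = -1464$)
$\frac{1}{-23804 + k} = \frac{1}{-23804 - 1464} = \frac{1}{-25268} = - \frac{1}{25268}$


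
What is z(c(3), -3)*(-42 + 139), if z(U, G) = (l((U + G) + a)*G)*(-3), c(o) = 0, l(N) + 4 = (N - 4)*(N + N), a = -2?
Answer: 75078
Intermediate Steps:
l(N) = -4 + 2*N*(-4 + N) (l(N) = -4 + (N - 4)*(N + N) = -4 + (-4 + N)*(2*N) = -4 + 2*N*(-4 + N))
z(U, G) = -3*G*(12 - 8*G - 8*U + 2*(-2 + G + U)**2) (z(U, G) = ((-4 - 8*((U + G) - 2) + 2*((U + G) - 2)**2)*G)*(-3) = ((-4 - 8*((G + U) - 2) + 2*((G + U) - 2)**2)*G)*(-3) = ((-4 - 8*(-2 + G + U) + 2*(-2 + G + U)**2)*G)*(-3) = ((-4 + (16 - 8*G - 8*U) + 2*(-2 + G + U)**2)*G)*(-3) = ((12 - 8*G - 8*U + 2*(-2 + G + U)**2)*G)*(-3) = (G*(12 - 8*G - 8*U + 2*(-2 + G + U)**2))*(-3) = -3*G*(12 - 8*G - 8*U + 2*(-2 + G + U)**2))
z(c(3), -3)*(-42 + 139) = (6*(-3)*(-6 - (-2 - 3 + 0)**2 + 4*(-3) + 4*0))*(-42 + 139) = (6*(-3)*(-6 - 1*(-5)**2 - 12 + 0))*97 = (6*(-3)*(-6 - 1*25 - 12 + 0))*97 = (6*(-3)*(-6 - 25 - 12 + 0))*97 = (6*(-3)*(-43))*97 = 774*97 = 75078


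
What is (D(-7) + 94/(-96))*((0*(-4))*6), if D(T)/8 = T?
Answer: 0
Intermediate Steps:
D(T) = 8*T
(D(-7) + 94/(-96))*((0*(-4))*6) = (8*(-7) + 94/(-96))*((0*(-4))*6) = (-56 + 94*(-1/96))*(0*6) = (-56 - 47/48)*0 = -2735/48*0 = 0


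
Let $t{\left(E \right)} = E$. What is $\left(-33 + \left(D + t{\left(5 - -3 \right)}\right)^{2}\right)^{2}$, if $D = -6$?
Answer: $841$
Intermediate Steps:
$\left(-33 + \left(D + t{\left(5 - -3 \right)}\right)^{2}\right)^{2} = \left(-33 + \left(-6 + \left(5 - -3\right)\right)^{2}\right)^{2} = \left(-33 + \left(-6 + \left(5 + 3\right)\right)^{2}\right)^{2} = \left(-33 + \left(-6 + 8\right)^{2}\right)^{2} = \left(-33 + 2^{2}\right)^{2} = \left(-33 + 4\right)^{2} = \left(-29\right)^{2} = 841$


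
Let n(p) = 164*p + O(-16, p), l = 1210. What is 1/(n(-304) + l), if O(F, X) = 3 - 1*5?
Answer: -1/48648 ≈ -2.0556e-5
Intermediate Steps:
O(F, X) = -2 (O(F, X) = 3 - 5 = -2)
n(p) = -2 + 164*p (n(p) = 164*p - 2 = -2 + 164*p)
1/(n(-304) + l) = 1/((-2 + 164*(-304)) + 1210) = 1/((-2 - 49856) + 1210) = 1/(-49858 + 1210) = 1/(-48648) = -1/48648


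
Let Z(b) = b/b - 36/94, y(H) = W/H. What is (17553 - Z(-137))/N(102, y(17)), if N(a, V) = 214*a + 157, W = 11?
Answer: 824962/1033295 ≈ 0.79838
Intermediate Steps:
y(H) = 11/H
N(a, V) = 157 + 214*a
Z(b) = 29/47 (Z(b) = 1 - 36*1/94 = 1 - 18/47 = 29/47)
(17553 - Z(-137))/N(102, y(17)) = (17553 - 1*29/47)/(157 + 214*102) = (17553 - 29/47)/(157 + 21828) = (824962/47)/21985 = (824962/47)*(1/21985) = 824962/1033295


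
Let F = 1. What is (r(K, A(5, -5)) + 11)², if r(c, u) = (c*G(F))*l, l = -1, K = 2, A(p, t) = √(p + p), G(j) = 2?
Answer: 49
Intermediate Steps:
A(p, t) = √2*√p (A(p, t) = √(2*p) = √2*√p)
r(c, u) = -2*c (r(c, u) = (c*2)*(-1) = (2*c)*(-1) = -2*c)
(r(K, A(5, -5)) + 11)² = (-2*2 + 11)² = (-4 + 11)² = 7² = 49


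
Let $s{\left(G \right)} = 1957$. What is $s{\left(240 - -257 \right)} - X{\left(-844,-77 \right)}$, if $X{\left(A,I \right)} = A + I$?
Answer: $2878$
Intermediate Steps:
$s{\left(240 - -257 \right)} - X{\left(-844,-77 \right)} = 1957 - \left(-844 - 77\right) = 1957 - -921 = 1957 + 921 = 2878$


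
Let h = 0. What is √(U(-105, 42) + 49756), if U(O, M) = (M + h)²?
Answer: 8*√805 ≈ 226.98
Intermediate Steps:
U(O, M) = M² (U(O, M) = (M + 0)² = M²)
√(U(-105, 42) + 49756) = √(42² + 49756) = √(1764 + 49756) = √51520 = 8*√805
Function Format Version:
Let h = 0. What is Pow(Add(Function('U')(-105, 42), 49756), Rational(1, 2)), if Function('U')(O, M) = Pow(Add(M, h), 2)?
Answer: Mul(8, Pow(805, Rational(1, 2))) ≈ 226.98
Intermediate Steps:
Function('U')(O, M) = Pow(M, 2) (Function('U')(O, M) = Pow(Add(M, 0), 2) = Pow(M, 2))
Pow(Add(Function('U')(-105, 42), 49756), Rational(1, 2)) = Pow(Add(Pow(42, 2), 49756), Rational(1, 2)) = Pow(Add(1764, 49756), Rational(1, 2)) = Pow(51520, Rational(1, 2)) = Mul(8, Pow(805, Rational(1, 2)))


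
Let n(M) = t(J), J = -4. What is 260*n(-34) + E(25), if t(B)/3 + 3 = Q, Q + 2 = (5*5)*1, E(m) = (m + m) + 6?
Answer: 15656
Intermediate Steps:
E(m) = 6 + 2*m (E(m) = 2*m + 6 = 6 + 2*m)
Q = 23 (Q = -2 + (5*5)*1 = -2 + 25*1 = -2 + 25 = 23)
t(B) = 60 (t(B) = -9 + 3*23 = -9 + 69 = 60)
n(M) = 60
260*n(-34) + E(25) = 260*60 + (6 + 2*25) = 15600 + (6 + 50) = 15600 + 56 = 15656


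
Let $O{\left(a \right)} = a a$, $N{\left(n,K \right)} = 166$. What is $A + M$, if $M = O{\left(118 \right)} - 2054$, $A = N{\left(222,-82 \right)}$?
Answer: $12036$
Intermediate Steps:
$O{\left(a \right)} = a^{2}$
$A = 166$
$M = 11870$ ($M = 118^{2} - 2054 = 13924 - 2054 = 11870$)
$A + M = 166 + 11870 = 12036$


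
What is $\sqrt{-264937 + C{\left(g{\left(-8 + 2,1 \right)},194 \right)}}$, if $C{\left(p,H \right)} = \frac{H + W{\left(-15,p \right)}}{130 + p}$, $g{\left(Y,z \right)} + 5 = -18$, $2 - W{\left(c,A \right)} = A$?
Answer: $\frac{2 i \sqrt{758310070}}{107} \approx 514.72 i$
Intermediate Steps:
$W{\left(c,A \right)} = 2 - A$
$g{\left(Y,z \right)} = -23$ ($g{\left(Y,z \right)} = -5 - 18 = -23$)
$C{\left(p,H \right)} = \frac{2 + H - p}{130 + p}$ ($C{\left(p,H \right)} = \frac{H - \left(-2 + p\right)}{130 + p} = \frac{2 + H - p}{130 + p}$)
$\sqrt{-264937 + C{\left(g{\left(-8 + 2,1 \right)},194 \right)}} = \sqrt{-264937 + \frac{2 + 194 - -23}{130 - 23}} = \sqrt{-264937 + \frac{2 + 194 + 23}{107}} = \sqrt{-264937 + \frac{1}{107} \cdot 219} = \sqrt{-264937 + \frac{219}{107}} = \sqrt{- \frac{28348040}{107}} = \frac{2 i \sqrt{758310070}}{107}$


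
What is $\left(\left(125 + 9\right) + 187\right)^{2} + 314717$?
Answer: $417758$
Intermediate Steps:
$\left(\left(125 + 9\right) + 187\right)^{2} + 314717 = \left(134 + 187\right)^{2} + 314717 = 321^{2} + 314717 = 103041 + 314717 = 417758$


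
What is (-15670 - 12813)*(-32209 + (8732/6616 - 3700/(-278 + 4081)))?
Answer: 5770588742729447/6290162 ≈ 9.1740e+8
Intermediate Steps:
(-15670 - 12813)*(-32209 + (8732/6616 - 3700/(-278 + 4081))) = -28483*(-32209 + (8732*(1/6616) - 3700/3803)) = -28483*(-32209 + (2183/1654 - 3700*1/3803)) = -28483*(-32209 + (2183/1654 - 3700/3803)) = -28483*(-32209 + 2182149/6290162) = -28483*(-202597645709/6290162) = 5770588742729447/6290162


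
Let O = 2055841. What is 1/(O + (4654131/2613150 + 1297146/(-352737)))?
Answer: 34139062650/70184419958443711 ≈ 4.8642e-7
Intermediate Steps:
1/(O + (4654131/2613150 + 1297146/(-352737))) = 1/(2055841 + (4654131/2613150 + 1297146/(-352737))) = 1/(2055841 + (4654131*(1/2613150) + 1297146*(-1/352737))) = 1/(2055841 + (1551377/871050 - 432382/117579)) = 1/(2055841 - 64738994939/34139062650) = 1/(70184419958443711/34139062650) = 34139062650/70184419958443711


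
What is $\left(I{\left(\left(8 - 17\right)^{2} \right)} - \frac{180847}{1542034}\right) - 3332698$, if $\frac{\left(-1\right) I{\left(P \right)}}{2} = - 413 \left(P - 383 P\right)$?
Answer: $- \frac{44550580647707}{1542034} \approx -2.8891 \cdot 10^{7}$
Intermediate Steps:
$I{\left(P \right)} = - 315532 P$ ($I{\left(P \right)} = - 2 \left(- 413 \left(P - 383 P\right)\right) = - 2 \left(- 413 \left(- 382 P\right)\right) = - 2 \cdot 157766 P = - 315532 P$)
$\left(I{\left(\left(8 - 17\right)^{2} \right)} - \frac{180847}{1542034}\right) - 3332698 = \left(- 315532 \left(8 - 17\right)^{2} - \frac{180847}{1542034}\right) - 3332698 = \left(- 315532 \left(-9\right)^{2} - \frac{180847}{1542034}\right) - 3332698 = \left(\left(-315532\right) 81 - \frac{180847}{1542034}\right) - 3332698 = \left(-25558092 - \frac{180847}{1542034}\right) - 3332698 = - \frac{39411447019975}{1542034} - 3332698 = - \frac{44550580647707}{1542034}$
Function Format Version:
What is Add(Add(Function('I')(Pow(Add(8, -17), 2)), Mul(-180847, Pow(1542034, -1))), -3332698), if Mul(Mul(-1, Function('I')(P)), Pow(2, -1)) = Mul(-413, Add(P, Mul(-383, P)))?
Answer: Rational(-44550580647707, 1542034) ≈ -2.8891e+7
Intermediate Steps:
Function('I')(P) = Mul(-315532, P) (Function('I')(P) = Mul(-2, Mul(-413, Add(P, Mul(-383, P)))) = Mul(-2, Mul(-413, Mul(-382, P))) = Mul(-2, Mul(157766, P)) = Mul(-315532, P))
Add(Add(Function('I')(Pow(Add(8, -17), 2)), Mul(-180847, Pow(1542034, -1))), -3332698) = Add(Add(Mul(-315532, Pow(Add(8, -17), 2)), Mul(-180847, Pow(1542034, -1))), -3332698) = Add(Add(Mul(-315532, Pow(-9, 2)), Mul(-180847, Rational(1, 1542034))), -3332698) = Add(Add(Mul(-315532, 81), Rational(-180847, 1542034)), -3332698) = Add(Add(-25558092, Rational(-180847, 1542034)), -3332698) = Add(Rational(-39411447019975, 1542034), -3332698) = Rational(-44550580647707, 1542034)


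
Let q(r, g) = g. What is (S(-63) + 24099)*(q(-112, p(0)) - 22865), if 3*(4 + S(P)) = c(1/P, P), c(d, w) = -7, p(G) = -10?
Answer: -551119750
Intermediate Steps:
S(P) = -19/3 (S(P) = -4 + (1/3)*(-7) = -4 - 7/3 = -19/3)
(S(-63) + 24099)*(q(-112, p(0)) - 22865) = (-19/3 + 24099)*(-10 - 22865) = (72278/3)*(-22875) = -551119750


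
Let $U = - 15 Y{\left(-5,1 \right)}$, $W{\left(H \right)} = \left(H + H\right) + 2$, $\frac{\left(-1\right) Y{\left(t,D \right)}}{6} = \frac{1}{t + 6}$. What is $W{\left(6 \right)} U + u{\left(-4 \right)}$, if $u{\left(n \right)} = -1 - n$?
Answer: $1263$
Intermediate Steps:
$Y{\left(t,D \right)} = - \frac{6}{6 + t}$ ($Y{\left(t,D \right)} = - \frac{6}{t + 6} = - \frac{6}{6 + t}$)
$W{\left(H \right)} = 2 + 2 H$ ($W{\left(H \right)} = 2 H + 2 = 2 + 2 H$)
$U = 90$ ($U = - 15 \left(- \frac{6}{6 - 5}\right) = - 15 \left(- \frac{6}{1}\right) = - 15 \left(\left(-6\right) 1\right) = \left(-15\right) \left(-6\right) = 90$)
$W{\left(6 \right)} U + u{\left(-4 \right)} = \left(2 + 2 \cdot 6\right) 90 - -3 = \left(2 + 12\right) 90 + \left(-1 + 4\right) = 14 \cdot 90 + 3 = 1260 + 3 = 1263$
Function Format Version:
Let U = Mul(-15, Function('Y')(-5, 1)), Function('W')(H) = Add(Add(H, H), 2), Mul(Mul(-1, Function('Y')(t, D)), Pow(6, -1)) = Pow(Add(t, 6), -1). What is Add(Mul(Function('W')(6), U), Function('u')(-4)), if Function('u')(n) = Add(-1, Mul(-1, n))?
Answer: 1263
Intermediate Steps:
Function('Y')(t, D) = Mul(-6, Pow(Add(6, t), -1)) (Function('Y')(t, D) = Mul(-6, Pow(Add(t, 6), -1)) = Mul(-6, Pow(Add(6, t), -1)))
Function('W')(H) = Add(2, Mul(2, H)) (Function('W')(H) = Add(Mul(2, H), 2) = Add(2, Mul(2, H)))
U = 90 (U = Mul(-15, Mul(-6, Pow(Add(6, -5), -1))) = Mul(-15, Mul(-6, Pow(1, -1))) = Mul(-15, Mul(-6, 1)) = Mul(-15, -6) = 90)
Add(Mul(Function('W')(6), U), Function('u')(-4)) = Add(Mul(Add(2, Mul(2, 6)), 90), Add(-1, Mul(-1, -4))) = Add(Mul(Add(2, 12), 90), Add(-1, 4)) = Add(Mul(14, 90), 3) = Add(1260, 3) = 1263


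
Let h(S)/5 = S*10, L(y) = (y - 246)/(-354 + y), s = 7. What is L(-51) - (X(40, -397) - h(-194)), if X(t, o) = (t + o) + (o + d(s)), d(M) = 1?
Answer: -134194/15 ≈ -8946.3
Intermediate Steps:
L(y) = (-246 + y)/(-354 + y)
h(S) = 50*S (h(S) = 5*(S*10) = 5*(10*S) = 50*S)
X(t, o) = 1 + t + 2*o (X(t, o) = (t + o) + (o + 1) = (o + t) + (1 + o) = 1 + t + 2*o)
L(-51) - (X(40, -397) - h(-194)) = (-246 - 51)/(-354 - 51) - ((1 + 40 + 2*(-397)) - 50*(-194)) = -297/(-405) - ((1 + 40 - 794) - 1*(-9700)) = -1/405*(-297) - (-753 + 9700) = 11/15 - 1*8947 = 11/15 - 8947 = -134194/15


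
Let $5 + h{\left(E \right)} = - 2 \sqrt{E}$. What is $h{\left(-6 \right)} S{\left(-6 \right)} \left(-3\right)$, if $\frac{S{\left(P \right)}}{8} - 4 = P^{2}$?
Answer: $4800 + 1920 i \sqrt{6} \approx 4800.0 + 4703.0 i$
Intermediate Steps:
$S{\left(P \right)} = 32 + 8 P^{2}$
$h{\left(E \right)} = -5 - 2 \sqrt{E}$
$h{\left(-6 \right)} S{\left(-6 \right)} \left(-3\right) = \left(-5 - 2 \sqrt{-6}\right) \left(32 + 8 \left(-6\right)^{2}\right) \left(-3\right) = \left(-5 - 2 i \sqrt{6}\right) \left(32 + 8 \cdot 36\right) \left(-3\right) = \left(-5 - 2 i \sqrt{6}\right) \left(32 + 288\right) \left(-3\right) = \left(-5 - 2 i \sqrt{6}\right) 320 \left(-3\right) = \left(-1600 - 640 i \sqrt{6}\right) \left(-3\right) = 4800 + 1920 i \sqrt{6}$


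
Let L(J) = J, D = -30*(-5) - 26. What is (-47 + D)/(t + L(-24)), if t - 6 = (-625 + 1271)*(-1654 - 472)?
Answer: -11/196202 ≈ -5.6065e-5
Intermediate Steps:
D = 124 (D = 150 - 26 = 124)
t = -1373390 (t = 6 + (-625 + 1271)*(-1654 - 472) = 6 + 646*(-2126) = 6 - 1373396 = -1373390)
(-47 + D)/(t + L(-24)) = (-47 + 124)/(-1373390 - 24) = 77/(-1373414) = 77*(-1/1373414) = -11/196202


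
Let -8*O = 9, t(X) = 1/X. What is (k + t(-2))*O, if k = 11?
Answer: -189/16 ≈ -11.813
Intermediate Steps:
O = -9/8 (O = -1/8*9 = -9/8 ≈ -1.1250)
(k + t(-2))*O = (11 + 1/(-2))*(-9/8) = (11 - 1/2)*(-9/8) = (21/2)*(-9/8) = -189/16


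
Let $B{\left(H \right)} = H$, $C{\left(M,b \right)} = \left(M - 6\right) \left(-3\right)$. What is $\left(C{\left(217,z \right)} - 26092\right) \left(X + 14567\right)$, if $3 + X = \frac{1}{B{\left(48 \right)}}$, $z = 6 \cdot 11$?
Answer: $- \frac{18682725925}{48} \approx -3.8922 \cdot 10^{8}$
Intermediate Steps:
$z = 66$
$C{\left(M,b \right)} = 18 - 3 M$ ($C{\left(M,b \right)} = \left(-6 + M\right) \left(-3\right) = 18 - 3 M$)
$X = - \frac{143}{48}$ ($X = -3 + \frac{1}{48} = - \frac{143}{48} \approx -2.9792$)
$\left(C{\left(217,z \right)} - 26092\right) \left(X + 14567\right) = \left(\left(18 - 651\right) - 26092\right) \left(- \frac{143}{48} + 14567\right) = \left(\left(18 - 651\right) - 26092\right) \frac{699073}{48} = \left(-633 - 26092\right) \frac{699073}{48} = \left(-26725\right) \frac{699073}{48} = - \frac{18682725925}{48}$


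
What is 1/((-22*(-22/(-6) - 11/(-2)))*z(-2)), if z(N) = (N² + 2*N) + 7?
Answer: -3/4235 ≈ -0.00070838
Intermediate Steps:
z(N) = 7 + N² + 2*N
1/((-22*(-22/(-6) - 11/(-2)))*z(-2)) = 1/((-22*(-22/(-6) - 11/(-2)))*(7 + (-2)² + 2*(-2))) = 1/((-22*(-22*(-⅙) - 11*(-½)))*(7 + 4 - 4)) = 1/(-22*(11/3 + 11/2)*7) = 1/(-22*55/6*7) = 1/(-605/3*7) = 1/(-4235/3) = -3/4235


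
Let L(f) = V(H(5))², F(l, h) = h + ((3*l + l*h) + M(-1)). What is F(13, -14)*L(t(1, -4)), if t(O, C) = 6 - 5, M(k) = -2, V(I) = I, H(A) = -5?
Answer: -3975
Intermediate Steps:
t(O, C) = 1
F(l, h) = -2 + h + 3*l + h*l (F(l, h) = h + ((3*l + l*h) - 2) = h + ((3*l + h*l) - 2) = h + (-2 + 3*l + h*l) = -2 + h + 3*l + h*l)
L(f) = 25 (L(f) = (-5)² = 25)
F(13, -14)*L(t(1, -4)) = (-2 - 14 + 3*13 - 14*13)*25 = (-2 - 14 + 39 - 182)*25 = -159*25 = -3975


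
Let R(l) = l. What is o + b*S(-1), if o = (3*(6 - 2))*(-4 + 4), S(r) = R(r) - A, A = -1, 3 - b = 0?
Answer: 0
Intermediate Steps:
b = 3 (b = 3 - 1*0 = 3 + 0 = 3)
S(r) = 1 + r (S(r) = r - 1*(-1) = r + 1 = 1 + r)
o = 0 (o = (3*4)*0 = 12*0 = 0)
o + b*S(-1) = 0 + 3*(1 - 1) = 0 + 3*0 = 0 + 0 = 0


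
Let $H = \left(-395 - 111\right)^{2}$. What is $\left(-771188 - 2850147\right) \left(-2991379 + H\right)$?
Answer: $9905593342905$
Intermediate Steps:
$H = 256036$ ($H = \left(-506\right)^{2} = 256036$)
$\left(-771188 - 2850147\right) \left(-2991379 + H\right) = \left(-771188 - 2850147\right) \left(-2991379 + 256036\right) = \left(-3621335\right) \left(-2735343\right) = 9905593342905$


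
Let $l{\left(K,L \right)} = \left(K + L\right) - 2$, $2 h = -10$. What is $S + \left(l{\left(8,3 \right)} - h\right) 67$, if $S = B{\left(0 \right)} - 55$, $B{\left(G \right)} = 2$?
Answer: $885$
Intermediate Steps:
$h = -5$ ($h = \frac{1}{2} \left(-10\right) = -5$)
$l{\left(K,L \right)} = -2 + K + L$
$S = -53$ ($S = 2 - 55 = -53$)
$S + \left(l{\left(8,3 \right)} - h\right) 67 = -53 + \left(\left(-2 + 8 + 3\right) - -5\right) 67 = -53 + \left(9 + 5\right) 67 = -53 + 14 \cdot 67 = -53 + 938 = 885$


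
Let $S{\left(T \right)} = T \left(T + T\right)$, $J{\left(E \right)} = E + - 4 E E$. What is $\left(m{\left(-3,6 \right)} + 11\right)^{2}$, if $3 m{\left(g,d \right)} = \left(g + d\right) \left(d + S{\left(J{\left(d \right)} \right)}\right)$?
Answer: $1451991025$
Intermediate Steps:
$J{\left(E \right)} = E - 4 E^{2}$
$S{\left(T \right)} = 2 T^{2}$ ($S{\left(T \right)} = T 2 T = 2 T^{2}$)
$m{\left(g,d \right)} = \frac{\left(d + g\right) \left(d + 2 d^{2} \left(1 - 4 d\right)^{2}\right)}{3}$ ($m{\left(g,d \right)} = \frac{\left(g + d\right) \left(d + 2 \left(d \left(1 - 4 d\right)\right)^{2}\right)}{3} = \frac{\left(d + g\right) \left(d + 2 d^{2} \left(1 - 4 d\right)^{2}\right)}{3}$)
$\left(m{\left(-3,6 \right)} + 11\right)^{2} = \left(\frac{1}{3} \cdot 6 \left(6 - 3 + 2 \cdot 6^{2} \left(-1 + 4 \cdot 6\right)^{2} + 2 \cdot 6 \left(-3\right) \left(-1 + 4 \cdot 6\right)^{2}\right) + 11\right)^{2} = \left(\frac{1}{3} \cdot 6 \left(6 - 3 + 2 \cdot 36 \left(-1 + 24\right)^{2} + 2 \cdot 6 \left(-3\right) \left(-1 + 24\right)^{2}\right) + 11\right)^{2} = \left(\frac{1}{3} \cdot 6 \left(6 - 3 + 2 \cdot 36 \cdot 23^{2} + 2 \cdot 6 \left(-3\right) 23^{2}\right) + 11\right)^{2} = \left(\frac{1}{3} \cdot 6 \left(6 - 3 + 2 \cdot 36 \cdot 529 + 2 \cdot 6 \left(-3\right) 529\right) + 11\right)^{2} = \left(\frac{1}{3} \cdot 6 \left(6 - 3 + 38088 - 19044\right) + 11\right)^{2} = \left(\frac{1}{3} \cdot 6 \cdot 19047 + 11\right)^{2} = \left(38094 + 11\right)^{2} = 38105^{2} = 1451991025$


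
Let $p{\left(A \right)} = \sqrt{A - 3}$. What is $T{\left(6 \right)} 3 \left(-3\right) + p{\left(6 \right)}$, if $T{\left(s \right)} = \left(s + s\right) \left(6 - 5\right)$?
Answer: $-108 + \sqrt{3} \approx -106.27$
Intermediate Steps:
$T{\left(s \right)} = 2 s$ ($T{\left(s \right)} = 2 s 1 = 2 s$)
$p{\left(A \right)} = \sqrt{-3 + A}$
$T{\left(6 \right)} 3 \left(-3\right) + p{\left(6 \right)} = 2 \cdot 6 \cdot 3 \left(-3\right) + \sqrt{-3 + 6} = 12 \left(-9\right) + \sqrt{3} = -108 + \sqrt{3}$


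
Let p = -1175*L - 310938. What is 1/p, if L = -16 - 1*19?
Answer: -1/269813 ≈ -3.7063e-6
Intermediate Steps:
L = -35 (L = -16 - 19 = -35)
p = -269813 (p = -1175*(-35) - 310938 = 41125 - 310938 = -269813)
1/p = 1/(-269813) = -1/269813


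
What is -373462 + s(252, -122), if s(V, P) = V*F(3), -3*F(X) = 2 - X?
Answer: -373378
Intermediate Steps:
F(X) = -2/3 + X/3 (F(X) = -(2 - X)/3 = -2/3 + X/3)
s(V, P) = V/3 (s(V, P) = V*(-2/3 + (1/3)*3) = V*(-2/3 + 1) = V*(1/3) = V/3)
-373462 + s(252, -122) = -373462 + (1/3)*252 = -373462 + 84 = -373378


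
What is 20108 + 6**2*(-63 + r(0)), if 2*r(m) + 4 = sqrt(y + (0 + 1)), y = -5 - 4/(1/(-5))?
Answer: 17840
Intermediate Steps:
y = 15 (y = -5 - 4/(-1/5) = -5 - 4*(-5) = -5 - 1*(-20) = -5 + 20 = 15)
r(m) = 0 (r(m) = -2 + sqrt(15 + (0 + 1))/2 = -2 + sqrt(15 + 1)/2 = -2 + sqrt(16)/2 = -2 + (1/2)*4 = -2 + 2 = 0)
20108 + 6**2*(-63 + r(0)) = 20108 + 6**2*(-63 + 0) = 20108 + 36*(-63) = 20108 - 2268 = 17840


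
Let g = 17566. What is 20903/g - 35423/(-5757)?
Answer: 742578989/101127462 ≈ 7.3430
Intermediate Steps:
20903/g - 35423/(-5757) = 20903/17566 - 35423/(-5757) = 20903*(1/17566) - 35423*(-1/5757) = 20903/17566 + 35423/5757 = 742578989/101127462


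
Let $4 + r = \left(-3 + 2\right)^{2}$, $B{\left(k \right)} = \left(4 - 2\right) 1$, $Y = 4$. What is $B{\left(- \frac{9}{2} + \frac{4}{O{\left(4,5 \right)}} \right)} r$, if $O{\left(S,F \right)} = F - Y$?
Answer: $-6$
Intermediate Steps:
$O{\left(S,F \right)} = -4 + F$ ($O{\left(S,F \right)} = F - 4 = -4 + F$)
$B{\left(k \right)} = 2$ ($B{\left(k \right)} = 2 \cdot 1 = 2$)
$r = -3$ ($r = -4 + \left(-3 + 2\right)^{2} = -4 + \left(-1\right)^{2} = -4 + 1 = -3$)
$B{\left(- \frac{9}{2} + \frac{4}{O{\left(4,5 \right)}} \right)} r = 2 \left(-3\right) = -6$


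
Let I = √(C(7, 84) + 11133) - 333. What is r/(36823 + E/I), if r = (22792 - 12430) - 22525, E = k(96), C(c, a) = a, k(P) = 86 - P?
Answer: -22320475684959/67574416004684 + 60815*√11217/67574416004684 ≈ -0.33031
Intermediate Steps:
E = -10 (E = 86 - 1*96 = 86 - 96 = -10)
r = -12163 (r = 10362 - 22525 = -12163)
I = -333 + √11217 (I = √(84 + 11133) - 333 = √11217 - 333 = -333 + √11217 ≈ -227.09)
r/(36823 + E/I) = -12163/(36823 - 10/(-333 + √11217))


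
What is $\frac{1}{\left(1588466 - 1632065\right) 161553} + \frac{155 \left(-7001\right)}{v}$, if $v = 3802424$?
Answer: $- \frac{7643342686930709}{26782560701974728} \approx -0.28539$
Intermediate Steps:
$\frac{1}{\left(1588466 - 1632065\right) 161553} + \frac{155 \left(-7001\right)}{v} = \frac{1}{\left(1588466 - 1632065\right) 161553} + \frac{155 \left(-7001\right)}{3802424} = \frac{1}{-43599} \cdot \frac{1}{161553} - \frac{1085155}{3802424} = \left(- \frac{1}{43599}\right) \frac{1}{161553} - \frac{1085155}{3802424} = - \frac{1}{7043549247} - \frac{1085155}{3802424} = - \frac{7643342686930709}{26782560701974728}$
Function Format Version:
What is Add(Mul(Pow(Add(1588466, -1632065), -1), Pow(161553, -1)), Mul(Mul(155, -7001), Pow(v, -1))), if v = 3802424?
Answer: Rational(-7643342686930709, 26782560701974728) ≈ -0.28539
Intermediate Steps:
Add(Mul(Pow(Add(1588466, -1632065), -1), Pow(161553, -1)), Mul(Mul(155, -7001), Pow(v, -1))) = Add(Mul(Pow(Add(1588466, -1632065), -1), Pow(161553, -1)), Mul(Mul(155, -7001), Pow(3802424, -1))) = Add(Mul(Pow(-43599, -1), Rational(1, 161553)), Mul(-1085155, Rational(1, 3802424))) = Add(Mul(Rational(-1, 43599), Rational(1, 161553)), Rational(-1085155, 3802424)) = Add(Rational(-1, 7043549247), Rational(-1085155, 3802424)) = Rational(-7643342686930709, 26782560701974728)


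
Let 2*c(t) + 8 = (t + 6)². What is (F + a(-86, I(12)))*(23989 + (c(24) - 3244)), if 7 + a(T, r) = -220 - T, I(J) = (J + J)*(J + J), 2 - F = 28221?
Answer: -600976760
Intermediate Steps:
F = -28219 (F = 2 - 1*28221 = 2 - 28221 = -28219)
I(J) = 4*J² (I(J) = (2*J)*(2*J) = 4*J²)
c(t) = -4 + (6 + t)²/2 (c(t) = -4 + (t + 6)²/2 = -4 + (6 + t)²/2)
a(T, r) = -227 - T (a(T, r) = -7 + (-220 - T) = -227 - T)
(F + a(-86, I(12)))*(23989 + (c(24) - 3244)) = (-28219 + (-227 - 1*(-86)))*(23989 + ((-4 + (6 + 24)²/2) - 3244)) = (-28219 + (-227 + 86))*(23989 + ((-4 + (½)*30²) - 3244)) = (-28219 - 141)*(23989 + ((-4 + (½)*900) - 3244)) = -28360*(23989 + ((-4 + 450) - 3244)) = -28360*(23989 + (446 - 3244)) = -28360*(23989 - 2798) = -28360*21191 = -600976760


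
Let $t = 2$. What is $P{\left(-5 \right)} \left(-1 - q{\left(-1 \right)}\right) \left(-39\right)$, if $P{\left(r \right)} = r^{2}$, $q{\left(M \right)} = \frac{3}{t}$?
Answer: $\frac{4875}{2} \approx 2437.5$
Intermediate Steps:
$q{\left(M \right)} = \frac{3}{2}$
$P{\left(-5 \right)} \left(-1 - q{\left(-1 \right)}\right) \left(-39\right) = \left(-5\right)^{2} \left(-1 - \frac{3}{2}\right) \left(-39\right) = 25 \left(-1 - \frac{3}{2}\right) \left(-39\right) = 25 \left(- \frac{5}{2}\right) \left(-39\right) = \left(- \frac{125}{2}\right) \left(-39\right) = \frac{4875}{2}$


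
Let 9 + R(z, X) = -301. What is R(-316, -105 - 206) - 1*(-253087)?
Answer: 252777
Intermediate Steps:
R(z, X) = -310 (R(z, X) = -9 - 301 = -310)
R(-316, -105 - 206) - 1*(-253087) = -310 - 1*(-253087) = -310 + 253087 = 252777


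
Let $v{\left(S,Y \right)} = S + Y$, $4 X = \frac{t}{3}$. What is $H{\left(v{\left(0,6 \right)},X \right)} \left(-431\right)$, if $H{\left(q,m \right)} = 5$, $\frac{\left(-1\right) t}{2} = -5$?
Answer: $-2155$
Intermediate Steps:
$t = 10$ ($t = \left(-2\right) \left(-5\right) = 10$)
$X = \frac{5}{6}$ ($X = \frac{10 \cdot \frac{1}{3}}{4} = \frac{1}{4} \cdot \frac{10}{3} = \frac{5}{6} \approx 0.83333$)
$H{\left(v{\left(0,6 \right)},X \right)} \left(-431\right) = 5 \left(-431\right) = -2155$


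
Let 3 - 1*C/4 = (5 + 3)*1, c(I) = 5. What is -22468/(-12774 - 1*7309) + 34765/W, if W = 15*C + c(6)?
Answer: -138311487/1184897 ≈ -116.73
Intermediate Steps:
C = -20 (C = 12 - 4*(5 + 3) = 12 - 32 = -20)
W = -295 (W = 15*(-20) + 5 = -300 + 5 = -295)
-22468/(-12774 - 1*7309) + 34765/W = -22468/(-12774 - 1*7309) + 34765/(-295) = -22468/(-12774 - 7309) + 34765*(-1/295) = -22468/(-20083) - 6953/59 = -22468*(-1/20083) - 6953/59 = 22468/20083 - 6953/59 = -138311487/1184897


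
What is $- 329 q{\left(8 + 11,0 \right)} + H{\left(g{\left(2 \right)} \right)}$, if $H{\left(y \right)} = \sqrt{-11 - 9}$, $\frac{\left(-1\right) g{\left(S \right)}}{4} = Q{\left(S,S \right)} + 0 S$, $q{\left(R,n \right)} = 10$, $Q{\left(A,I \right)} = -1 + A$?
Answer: $-3290 + 2 i \sqrt{5} \approx -3290.0 + 4.4721 i$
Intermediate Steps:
$g{\left(S \right)} = 4 - 4 S$ ($g{\left(S \right)} = - 4 \left(\left(-1 + S\right) + 0 S\right) = - 4 \left(\left(-1 + S\right) + 0\right) = - 4 \left(-1 + S\right) = 4 - 4 S$)
$H{\left(y \right)} = 2 i \sqrt{5}$ ($H{\left(y \right)} = \sqrt{-20} = 2 i \sqrt{5}$)
$- 329 q{\left(8 + 11,0 \right)} + H{\left(g{\left(2 \right)} \right)} = \left(-329\right) 10 + 2 i \sqrt{5} = -3290 + 2 i \sqrt{5}$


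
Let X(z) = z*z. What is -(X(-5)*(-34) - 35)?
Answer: 885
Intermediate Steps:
X(z) = z²
-(X(-5)*(-34) - 35) = -((-5)²*(-34) - 35) = -(25*(-34) - 35) = -(-850 - 35) = -1*(-885) = 885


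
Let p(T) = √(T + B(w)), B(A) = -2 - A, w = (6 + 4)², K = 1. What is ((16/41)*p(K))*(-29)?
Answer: -464*I*√101/41 ≈ -113.74*I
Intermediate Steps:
w = 100 (w = 10² = 100)
p(T) = √(-102 + T) (p(T) = √(T + (-2 - 1*100)) = √(T + (-2 - 100)) = √(T - 102) = √(-102 + T))
((16/41)*p(K))*(-29) = ((16/41)*√(-102 + 1))*(-29) = ((16*(1/41))*√(-101))*(-29) = (16*(I*√101)/41)*(-29) = (16*I*√101/41)*(-29) = -464*I*√101/41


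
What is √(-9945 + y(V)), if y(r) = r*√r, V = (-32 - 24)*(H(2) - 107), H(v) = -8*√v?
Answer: √(-9945 + 112*√14*(107 + 8*√2)^(3/2)) ≈ 727.57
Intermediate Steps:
V = 5992 + 448*√2 (V = (-32 - 24)*(-8*√2 - 107) = -56*(-107 - 8*√2) = 5992 + 448*√2 ≈ 6625.6)
y(r) = r^(3/2)
√(-9945 + y(V)) = √(-9945 + (5992 + 448*√2)^(3/2))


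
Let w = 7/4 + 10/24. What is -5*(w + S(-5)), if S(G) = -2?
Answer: -5/6 ≈ -0.83333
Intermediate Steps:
w = 13/6 (w = 7*(1/4) + 10*(1/24) = 7/4 + 5/12 = 13/6 ≈ 2.1667)
-5*(w + S(-5)) = -5*(13/6 - 2) = -5*1/6 = -5/6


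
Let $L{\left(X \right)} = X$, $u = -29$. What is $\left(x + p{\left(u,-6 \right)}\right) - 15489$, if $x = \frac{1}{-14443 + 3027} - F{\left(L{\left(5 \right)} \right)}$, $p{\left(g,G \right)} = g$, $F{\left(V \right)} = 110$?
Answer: $- \frac{178409249}{11416} \approx -15628.0$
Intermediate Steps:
$x = - \frac{1255761}{11416}$ ($x = \frac{1}{-14443 + 3027} - 110 = \frac{1}{-11416} - 110 = - \frac{1}{11416} - 110 = - \frac{1255761}{11416} \approx -110.0$)
$\left(x + p{\left(u,-6 \right)}\right) - 15489 = \left(- \frac{1255761}{11416} - 29\right) - 15489 = - \frac{1586825}{11416} - 15489 = - \frac{178409249}{11416}$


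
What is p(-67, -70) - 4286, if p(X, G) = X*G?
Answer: 404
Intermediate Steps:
p(X, G) = G*X
p(-67, -70) - 4286 = -70*(-67) - 4286 = 4690 - 4286 = 404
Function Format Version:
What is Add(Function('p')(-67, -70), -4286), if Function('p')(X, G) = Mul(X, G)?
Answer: 404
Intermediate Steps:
Function('p')(X, G) = Mul(G, X)
Add(Function('p')(-67, -70), -4286) = Add(Mul(-70, -67), -4286) = Add(4690, -4286) = 404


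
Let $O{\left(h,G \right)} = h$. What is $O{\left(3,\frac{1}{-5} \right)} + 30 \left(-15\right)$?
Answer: $-447$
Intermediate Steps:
$O{\left(3,\frac{1}{-5} \right)} + 30 \left(-15\right) = 3 + 30 \left(-15\right) = 3 - 450 = -447$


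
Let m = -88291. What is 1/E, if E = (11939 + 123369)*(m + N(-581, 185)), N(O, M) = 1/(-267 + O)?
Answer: -212/2532653502963 ≈ -8.3707e-11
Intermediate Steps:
E = -2532653502963/212 (E = (11939 + 123369)*(-88291 + 1/(-267 - 581)) = 135308*(-88291 + 1/(-848)) = 135308*(-88291 - 1/848) = 135308*(-74870769/848) = -2532653502963/212 ≈ -1.1946e+10)
1/E = 1/(-2532653502963/212) = -212/2532653502963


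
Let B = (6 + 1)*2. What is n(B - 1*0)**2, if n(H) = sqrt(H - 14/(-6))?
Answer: 49/3 ≈ 16.333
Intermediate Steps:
B = 14 (B = 7*2 = 14)
n(H) = sqrt(7/3 + H) (n(H) = sqrt(H - 14*(-1/6)) = sqrt(H + 7/3) = sqrt(7/3 + H))
n(B - 1*0)**2 = (sqrt(21 + 9*(14 - 1*0))/3)**2 = (sqrt(21 + 9*(14 + 0))/3)**2 = (sqrt(21 + 9*14)/3)**2 = (sqrt(21 + 126)/3)**2 = (sqrt(147)/3)**2 = ((7*sqrt(3))/3)**2 = (7*sqrt(3)/3)**2 = 49/3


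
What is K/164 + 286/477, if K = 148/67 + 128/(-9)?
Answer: 689659/1310319 ≈ 0.52633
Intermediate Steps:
K = -7244/603 (K = 148*(1/67) + 128*(-1/9) = 148/67 - 128/9 = -7244/603 ≈ -12.013)
K/164 + 286/477 = -7244/603/164 + 286/477 = -7244/603*1/164 + 286*(1/477) = -1811/24723 + 286/477 = 689659/1310319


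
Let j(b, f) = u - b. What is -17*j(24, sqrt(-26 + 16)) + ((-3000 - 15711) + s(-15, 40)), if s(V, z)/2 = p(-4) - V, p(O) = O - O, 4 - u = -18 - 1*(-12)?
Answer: -18443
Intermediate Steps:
u = 10 (u = 4 - (-18 - 1*(-12)) = 4 - (-18 + 12) = 4 - 1*(-6) = 4 + 6 = 10)
p(O) = 0
j(b, f) = 10 - b
s(V, z) = -2*V (s(V, z) = 2*(0 - V) = 2*(-V) = -2*V)
-17*j(24, sqrt(-26 + 16)) + ((-3000 - 15711) + s(-15, 40)) = -17*(10 - 1*24) + ((-3000 - 15711) - 2*(-15)) = -17*(10 - 24) + (-18711 + 30) = -17*(-14) - 18681 = 238 - 18681 = -18443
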